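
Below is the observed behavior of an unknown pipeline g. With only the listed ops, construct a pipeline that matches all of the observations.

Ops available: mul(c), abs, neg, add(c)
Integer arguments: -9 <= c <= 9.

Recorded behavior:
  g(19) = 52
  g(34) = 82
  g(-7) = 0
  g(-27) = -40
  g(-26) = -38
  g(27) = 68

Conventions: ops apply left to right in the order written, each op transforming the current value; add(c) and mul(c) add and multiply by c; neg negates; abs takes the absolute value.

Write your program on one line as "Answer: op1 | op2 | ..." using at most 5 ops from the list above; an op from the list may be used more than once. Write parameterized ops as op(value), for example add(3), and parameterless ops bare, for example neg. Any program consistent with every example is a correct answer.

add(1) | mul(2) | add(5) | add(7)

Check, running the answer program on each example:
  19 -> 20 -> 40 -> 45 -> 52
  34 -> 35 -> 70 -> 75 -> 82
  -7 -> -6 -> -12 -> -7 -> 0
  -27 -> -26 -> -52 -> -47 -> -40
  -26 -> -25 -> -50 -> -45 -> -38
  27 -> 28 -> 56 -> 61 -> 68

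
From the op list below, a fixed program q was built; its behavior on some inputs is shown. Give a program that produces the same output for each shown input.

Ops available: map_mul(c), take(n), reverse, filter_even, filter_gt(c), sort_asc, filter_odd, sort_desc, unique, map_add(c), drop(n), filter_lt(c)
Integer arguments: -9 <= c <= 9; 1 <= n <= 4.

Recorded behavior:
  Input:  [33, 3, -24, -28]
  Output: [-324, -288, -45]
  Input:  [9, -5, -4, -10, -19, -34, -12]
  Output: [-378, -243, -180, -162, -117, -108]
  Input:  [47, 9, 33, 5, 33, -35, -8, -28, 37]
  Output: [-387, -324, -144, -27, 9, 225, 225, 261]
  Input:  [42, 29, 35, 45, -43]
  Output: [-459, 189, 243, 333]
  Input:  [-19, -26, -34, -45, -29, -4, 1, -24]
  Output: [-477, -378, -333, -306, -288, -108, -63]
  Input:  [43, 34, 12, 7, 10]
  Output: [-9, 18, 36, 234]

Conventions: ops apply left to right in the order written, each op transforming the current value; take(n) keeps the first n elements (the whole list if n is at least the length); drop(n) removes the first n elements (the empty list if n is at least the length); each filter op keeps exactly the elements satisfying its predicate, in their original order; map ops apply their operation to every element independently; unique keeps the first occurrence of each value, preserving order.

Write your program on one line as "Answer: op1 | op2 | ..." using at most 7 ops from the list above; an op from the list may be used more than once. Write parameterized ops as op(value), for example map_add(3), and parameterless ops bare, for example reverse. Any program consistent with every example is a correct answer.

drop(1) | reverse | map_add(-8) | sort_desc | map_mul(9) | reverse

Check, running the answer program on each example:
  [33, 3, -24, -28] -> [3, -24, -28] -> [-28, -24, 3] -> [-36, -32, -5] -> [-5, -32, -36] -> [-45, -288, -324] -> [-324, -288, -45]
  [9, -5, -4, -10, -19, -34, -12] -> [-5, -4, -10, -19, -34, -12] -> [-12, -34, -19, -10, -4, -5] -> [-20, -42, -27, -18, -12, -13] -> [-12, -13, -18, -20, -27, -42] -> [-108, -117, -162, -180, -243, -378] -> [-378, -243, -180, -162, -117, -108]
  [47, 9, 33, 5, 33, -35, -8, -28, 37] -> [9, 33, 5, 33, -35, -8, -28, 37] -> [37, -28, -8, -35, 33, 5, 33, 9] -> [29, -36, -16, -43, 25, -3, 25, 1] -> [29, 25, 25, 1, -3, -16, -36, -43] -> [261, 225, 225, 9, -27, -144, -324, -387] -> [-387, -324, -144, -27, 9, 225, 225, 261]
  [42, 29, 35, 45, -43] -> [29, 35, 45, -43] -> [-43, 45, 35, 29] -> [-51, 37, 27, 21] -> [37, 27, 21, -51] -> [333, 243, 189, -459] -> [-459, 189, 243, 333]
  [-19, -26, -34, -45, -29, -4, 1, -24] -> [-26, -34, -45, -29, -4, 1, -24] -> [-24, 1, -4, -29, -45, -34, -26] -> [-32, -7, -12, -37, -53, -42, -34] -> [-7, -12, -32, -34, -37, -42, -53] -> [-63, -108, -288, -306, -333, -378, -477] -> [-477, -378, -333, -306, -288, -108, -63]
  [43, 34, 12, 7, 10] -> [34, 12, 7, 10] -> [10, 7, 12, 34] -> [2, -1, 4, 26] -> [26, 4, 2, -1] -> [234, 36, 18, -9] -> [-9, 18, 36, 234]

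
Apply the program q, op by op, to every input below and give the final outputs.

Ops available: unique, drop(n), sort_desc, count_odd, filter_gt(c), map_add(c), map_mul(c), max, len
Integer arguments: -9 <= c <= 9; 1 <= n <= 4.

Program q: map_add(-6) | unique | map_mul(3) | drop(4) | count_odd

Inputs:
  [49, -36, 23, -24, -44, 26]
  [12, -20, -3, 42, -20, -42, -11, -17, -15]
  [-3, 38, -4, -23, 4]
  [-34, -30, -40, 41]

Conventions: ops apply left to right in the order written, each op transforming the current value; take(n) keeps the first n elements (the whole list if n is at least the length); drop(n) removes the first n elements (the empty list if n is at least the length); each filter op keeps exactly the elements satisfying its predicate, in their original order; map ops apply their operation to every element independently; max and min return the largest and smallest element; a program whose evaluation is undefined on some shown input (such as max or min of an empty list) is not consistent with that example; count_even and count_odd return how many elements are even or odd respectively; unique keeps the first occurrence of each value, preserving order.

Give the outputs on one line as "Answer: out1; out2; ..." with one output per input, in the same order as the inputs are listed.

0; 3; 0; 0

Execution, op by op:
  [49, -36, 23, -24, -44, 26] -> [43, -42, 17, -30, -50, 20] -> [43, -42, 17, -30, -50, 20] -> [129, -126, 51, -90, -150, 60] -> [-150, 60] -> 0
  [12, -20, -3, 42, -20, -42, -11, -17, -15] -> [6, -26, -9, 36, -26, -48, -17, -23, -21] -> [6, -26, -9, 36, -48, -17, -23, -21] -> [18, -78, -27, 108, -144, -51, -69, -63] -> [-144, -51, -69, -63] -> 3
  [-3, 38, -4, -23, 4] -> [-9, 32, -10, -29, -2] -> [-9, 32, -10, -29, -2] -> [-27, 96, -30, -87, -6] -> [-6] -> 0
  [-34, -30, -40, 41] -> [-40, -36, -46, 35] -> [-40, -36, -46, 35] -> [-120, -108, -138, 105] -> [] -> 0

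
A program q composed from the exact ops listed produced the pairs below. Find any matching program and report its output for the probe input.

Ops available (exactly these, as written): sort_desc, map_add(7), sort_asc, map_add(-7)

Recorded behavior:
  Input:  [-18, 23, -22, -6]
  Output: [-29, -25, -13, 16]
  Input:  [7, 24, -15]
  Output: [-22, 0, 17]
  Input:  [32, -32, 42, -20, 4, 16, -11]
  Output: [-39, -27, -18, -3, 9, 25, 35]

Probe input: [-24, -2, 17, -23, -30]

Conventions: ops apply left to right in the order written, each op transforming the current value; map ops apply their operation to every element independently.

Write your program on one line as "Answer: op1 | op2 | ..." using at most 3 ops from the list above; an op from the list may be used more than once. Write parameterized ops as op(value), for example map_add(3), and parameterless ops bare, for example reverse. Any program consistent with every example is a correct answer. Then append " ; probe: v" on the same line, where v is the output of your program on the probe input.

map_add(-7) | sort_asc ; probe: [-37, -31, -30, -9, 10]

Check, running the answer program on each example:
  [-18, 23, -22, -6] -> [-25, 16, -29, -13] -> [-29, -25, -13, 16]
  [7, 24, -15] -> [0, 17, -22] -> [-22, 0, 17]
  [32, -32, 42, -20, 4, 16, -11] -> [25, -39, 35, -27, -3, 9, -18] -> [-39, -27, -18, -3, 9, 25, 35]
  probe: [-24, -2, 17, -23, -30] -> [-31, -9, 10, -30, -37] -> [-37, -31, -30, -9, 10]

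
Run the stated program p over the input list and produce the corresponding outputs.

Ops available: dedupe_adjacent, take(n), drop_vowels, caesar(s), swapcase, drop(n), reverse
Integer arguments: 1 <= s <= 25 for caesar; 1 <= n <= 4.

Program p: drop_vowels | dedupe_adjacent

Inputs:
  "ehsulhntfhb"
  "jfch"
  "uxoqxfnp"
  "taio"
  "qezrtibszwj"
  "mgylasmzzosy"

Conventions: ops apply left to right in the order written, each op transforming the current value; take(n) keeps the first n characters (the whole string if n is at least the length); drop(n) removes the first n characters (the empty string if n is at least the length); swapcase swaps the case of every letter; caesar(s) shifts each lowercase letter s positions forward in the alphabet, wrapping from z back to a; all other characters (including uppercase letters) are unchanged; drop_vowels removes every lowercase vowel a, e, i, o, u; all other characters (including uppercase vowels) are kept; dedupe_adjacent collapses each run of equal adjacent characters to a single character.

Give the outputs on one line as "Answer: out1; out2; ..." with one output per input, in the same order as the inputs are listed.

Execution, op by op:
  "ehsulhntfhb" -> "hslhntfhb" -> "hslhntfhb"
  "jfch" -> "jfch" -> "jfch"
  "uxoqxfnp" -> "xqxfnp" -> "xqxfnp"
  "taio" -> "t" -> "t"
  "qezrtibszwj" -> "qzrtbszwj" -> "qzrtbszwj"
  "mgylasmzzosy" -> "mgylsmzzsy" -> "mgylsmzsy"

"hslhntfhb"; "jfch"; "xqxfnp"; "t"; "qzrtbszwj"; "mgylsmzsy"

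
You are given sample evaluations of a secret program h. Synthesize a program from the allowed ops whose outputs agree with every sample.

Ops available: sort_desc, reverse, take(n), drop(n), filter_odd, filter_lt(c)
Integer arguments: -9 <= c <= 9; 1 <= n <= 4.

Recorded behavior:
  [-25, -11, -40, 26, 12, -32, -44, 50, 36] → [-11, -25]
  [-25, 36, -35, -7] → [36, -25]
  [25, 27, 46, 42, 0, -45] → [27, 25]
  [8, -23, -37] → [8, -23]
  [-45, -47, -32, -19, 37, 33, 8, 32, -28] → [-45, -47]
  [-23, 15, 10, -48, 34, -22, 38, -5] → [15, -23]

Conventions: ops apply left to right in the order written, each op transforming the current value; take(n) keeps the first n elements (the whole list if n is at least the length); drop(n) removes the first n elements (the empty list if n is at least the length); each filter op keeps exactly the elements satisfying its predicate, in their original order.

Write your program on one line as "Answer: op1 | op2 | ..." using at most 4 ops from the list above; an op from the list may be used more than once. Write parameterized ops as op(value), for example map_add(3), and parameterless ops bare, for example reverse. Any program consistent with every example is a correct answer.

take(2) | reverse | sort_desc

Check, running the answer program on each example:
  [-25, -11, -40, 26, 12, -32, -44, 50, 36] -> [-25, -11] -> [-11, -25] -> [-11, -25]
  [-25, 36, -35, -7] -> [-25, 36] -> [36, -25] -> [36, -25]
  [25, 27, 46, 42, 0, -45] -> [25, 27] -> [27, 25] -> [27, 25]
  [8, -23, -37] -> [8, -23] -> [-23, 8] -> [8, -23]
  [-45, -47, -32, -19, 37, 33, 8, 32, -28] -> [-45, -47] -> [-47, -45] -> [-45, -47]
  [-23, 15, 10, -48, 34, -22, 38, -5] -> [-23, 15] -> [15, -23] -> [15, -23]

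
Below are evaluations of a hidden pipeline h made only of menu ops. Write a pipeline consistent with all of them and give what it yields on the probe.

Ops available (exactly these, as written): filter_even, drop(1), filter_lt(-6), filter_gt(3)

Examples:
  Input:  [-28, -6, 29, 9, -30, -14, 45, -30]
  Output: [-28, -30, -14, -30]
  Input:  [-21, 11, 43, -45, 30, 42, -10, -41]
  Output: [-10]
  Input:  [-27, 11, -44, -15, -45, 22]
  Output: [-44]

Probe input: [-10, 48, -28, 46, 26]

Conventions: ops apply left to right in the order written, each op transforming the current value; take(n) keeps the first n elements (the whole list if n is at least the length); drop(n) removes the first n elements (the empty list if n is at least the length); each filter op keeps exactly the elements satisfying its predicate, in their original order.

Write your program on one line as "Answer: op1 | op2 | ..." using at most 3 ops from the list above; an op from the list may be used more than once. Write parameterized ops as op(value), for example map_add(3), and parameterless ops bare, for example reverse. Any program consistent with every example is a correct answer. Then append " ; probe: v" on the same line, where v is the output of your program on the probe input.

filter_lt(-6) | filter_even ; probe: [-10, -28]

Check, running the answer program on each example:
  [-28, -6, 29, 9, -30, -14, 45, -30] -> [-28, -30, -14, -30] -> [-28, -30, -14, -30]
  [-21, 11, 43, -45, 30, 42, -10, -41] -> [-21, -45, -10, -41] -> [-10]
  [-27, 11, -44, -15, -45, 22] -> [-27, -44, -15, -45] -> [-44]
  probe: [-10, 48, -28, 46, 26] -> [-10, -28] -> [-10, -28]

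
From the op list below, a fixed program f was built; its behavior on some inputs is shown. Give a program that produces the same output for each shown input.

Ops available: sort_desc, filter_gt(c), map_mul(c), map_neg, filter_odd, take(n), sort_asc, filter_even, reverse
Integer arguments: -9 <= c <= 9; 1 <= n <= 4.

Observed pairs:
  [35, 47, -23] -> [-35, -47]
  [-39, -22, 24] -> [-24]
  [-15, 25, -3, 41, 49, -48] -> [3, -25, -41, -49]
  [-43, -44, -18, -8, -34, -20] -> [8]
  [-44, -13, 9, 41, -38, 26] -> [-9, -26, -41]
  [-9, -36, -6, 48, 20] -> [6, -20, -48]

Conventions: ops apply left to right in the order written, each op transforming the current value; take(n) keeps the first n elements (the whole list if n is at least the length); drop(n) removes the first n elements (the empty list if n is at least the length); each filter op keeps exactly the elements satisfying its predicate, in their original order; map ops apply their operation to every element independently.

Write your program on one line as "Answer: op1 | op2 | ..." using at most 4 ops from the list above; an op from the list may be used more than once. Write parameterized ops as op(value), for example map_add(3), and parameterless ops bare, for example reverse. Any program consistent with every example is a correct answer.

sort_asc | filter_gt(-9) | map_neg

Check, running the answer program on each example:
  [35, 47, -23] -> [-23, 35, 47] -> [35, 47] -> [-35, -47]
  [-39, -22, 24] -> [-39, -22, 24] -> [24] -> [-24]
  [-15, 25, -3, 41, 49, -48] -> [-48, -15, -3, 25, 41, 49] -> [-3, 25, 41, 49] -> [3, -25, -41, -49]
  [-43, -44, -18, -8, -34, -20] -> [-44, -43, -34, -20, -18, -8] -> [-8] -> [8]
  [-44, -13, 9, 41, -38, 26] -> [-44, -38, -13, 9, 26, 41] -> [9, 26, 41] -> [-9, -26, -41]
  [-9, -36, -6, 48, 20] -> [-36, -9, -6, 20, 48] -> [-6, 20, 48] -> [6, -20, -48]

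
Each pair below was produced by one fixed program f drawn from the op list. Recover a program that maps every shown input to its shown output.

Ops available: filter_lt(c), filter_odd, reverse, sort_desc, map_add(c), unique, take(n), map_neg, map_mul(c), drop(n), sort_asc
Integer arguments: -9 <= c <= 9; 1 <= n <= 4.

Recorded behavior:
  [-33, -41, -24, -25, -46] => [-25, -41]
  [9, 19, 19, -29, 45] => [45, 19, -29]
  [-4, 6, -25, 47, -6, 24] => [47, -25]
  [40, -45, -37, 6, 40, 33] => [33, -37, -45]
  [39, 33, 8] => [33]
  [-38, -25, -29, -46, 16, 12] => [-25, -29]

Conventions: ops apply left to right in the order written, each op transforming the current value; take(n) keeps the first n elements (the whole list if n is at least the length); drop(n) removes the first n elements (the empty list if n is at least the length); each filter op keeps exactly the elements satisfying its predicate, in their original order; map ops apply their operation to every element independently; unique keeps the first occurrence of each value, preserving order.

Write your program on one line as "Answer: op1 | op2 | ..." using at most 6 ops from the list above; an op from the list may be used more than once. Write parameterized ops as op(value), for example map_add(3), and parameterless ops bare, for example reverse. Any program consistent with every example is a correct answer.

drop(1) | unique | sort_asc | sort_desc | filter_odd

Check, running the answer program on each example:
  [-33, -41, -24, -25, -46] -> [-41, -24, -25, -46] -> [-41, -24, -25, -46] -> [-46, -41, -25, -24] -> [-24, -25, -41, -46] -> [-25, -41]
  [9, 19, 19, -29, 45] -> [19, 19, -29, 45] -> [19, -29, 45] -> [-29, 19, 45] -> [45, 19, -29] -> [45, 19, -29]
  [-4, 6, -25, 47, -6, 24] -> [6, -25, 47, -6, 24] -> [6, -25, 47, -6, 24] -> [-25, -6, 6, 24, 47] -> [47, 24, 6, -6, -25] -> [47, -25]
  [40, -45, -37, 6, 40, 33] -> [-45, -37, 6, 40, 33] -> [-45, -37, 6, 40, 33] -> [-45, -37, 6, 33, 40] -> [40, 33, 6, -37, -45] -> [33, -37, -45]
  [39, 33, 8] -> [33, 8] -> [33, 8] -> [8, 33] -> [33, 8] -> [33]
  [-38, -25, -29, -46, 16, 12] -> [-25, -29, -46, 16, 12] -> [-25, -29, -46, 16, 12] -> [-46, -29, -25, 12, 16] -> [16, 12, -25, -29, -46] -> [-25, -29]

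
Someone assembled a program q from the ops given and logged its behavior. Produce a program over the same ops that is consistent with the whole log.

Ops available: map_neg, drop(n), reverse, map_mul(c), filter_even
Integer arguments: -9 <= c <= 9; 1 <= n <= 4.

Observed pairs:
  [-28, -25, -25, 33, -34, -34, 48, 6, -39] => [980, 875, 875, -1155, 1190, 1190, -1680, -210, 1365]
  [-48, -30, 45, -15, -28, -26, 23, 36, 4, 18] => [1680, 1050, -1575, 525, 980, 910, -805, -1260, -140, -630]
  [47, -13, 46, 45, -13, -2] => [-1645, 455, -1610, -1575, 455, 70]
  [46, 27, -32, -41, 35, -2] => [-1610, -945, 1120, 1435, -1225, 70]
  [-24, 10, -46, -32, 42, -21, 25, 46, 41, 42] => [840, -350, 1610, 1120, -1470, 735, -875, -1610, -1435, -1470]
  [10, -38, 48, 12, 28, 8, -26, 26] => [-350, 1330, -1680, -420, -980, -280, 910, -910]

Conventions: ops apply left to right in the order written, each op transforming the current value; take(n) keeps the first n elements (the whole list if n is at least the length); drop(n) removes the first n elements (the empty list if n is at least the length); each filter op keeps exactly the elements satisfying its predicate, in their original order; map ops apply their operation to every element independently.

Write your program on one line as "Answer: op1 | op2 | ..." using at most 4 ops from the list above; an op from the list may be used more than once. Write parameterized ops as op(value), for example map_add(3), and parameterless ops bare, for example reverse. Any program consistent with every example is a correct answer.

reverse | map_mul(-5) | reverse | map_mul(7)

Check, running the answer program on each example:
  [-28, -25, -25, 33, -34, -34, 48, 6, -39] -> [-39, 6, 48, -34, -34, 33, -25, -25, -28] -> [195, -30, -240, 170, 170, -165, 125, 125, 140] -> [140, 125, 125, -165, 170, 170, -240, -30, 195] -> [980, 875, 875, -1155, 1190, 1190, -1680, -210, 1365]
  [-48, -30, 45, -15, -28, -26, 23, 36, 4, 18] -> [18, 4, 36, 23, -26, -28, -15, 45, -30, -48] -> [-90, -20, -180, -115, 130, 140, 75, -225, 150, 240] -> [240, 150, -225, 75, 140, 130, -115, -180, -20, -90] -> [1680, 1050, -1575, 525, 980, 910, -805, -1260, -140, -630]
  [47, -13, 46, 45, -13, -2] -> [-2, -13, 45, 46, -13, 47] -> [10, 65, -225, -230, 65, -235] -> [-235, 65, -230, -225, 65, 10] -> [-1645, 455, -1610, -1575, 455, 70]
  [46, 27, -32, -41, 35, -2] -> [-2, 35, -41, -32, 27, 46] -> [10, -175, 205, 160, -135, -230] -> [-230, -135, 160, 205, -175, 10] -> [-1610, -945, 1120, 1435, -1225, 70]
  [-24, 10, -46, -32, 42, -21, 25, 46, 41, 42] -> [42, 41, 46, 25, -21, 42, -32, -46, 10, -24] -> [-210, -205, -230, -125, 105, -210, 160, 230, -50, 120] -> [120, -50, 230, 160, -210, 105, -125, -230, -205, -210] -> [840, -350, 1610, 1120, -1470, 735, -875, -1610, -1435, -1470]
  [10, -38, 48, 12, 28, 8, -26, 26] -> [26, -26, 8, 28, 12, 48, -38, 10] -> [-130, 130, -40, -140, -60, -240, 190, -50] -> [-50, 190, -240, -60, -140, -40, 130, -130] -> [-350, 1330, -1680, -420, -980, -280, 910, -910]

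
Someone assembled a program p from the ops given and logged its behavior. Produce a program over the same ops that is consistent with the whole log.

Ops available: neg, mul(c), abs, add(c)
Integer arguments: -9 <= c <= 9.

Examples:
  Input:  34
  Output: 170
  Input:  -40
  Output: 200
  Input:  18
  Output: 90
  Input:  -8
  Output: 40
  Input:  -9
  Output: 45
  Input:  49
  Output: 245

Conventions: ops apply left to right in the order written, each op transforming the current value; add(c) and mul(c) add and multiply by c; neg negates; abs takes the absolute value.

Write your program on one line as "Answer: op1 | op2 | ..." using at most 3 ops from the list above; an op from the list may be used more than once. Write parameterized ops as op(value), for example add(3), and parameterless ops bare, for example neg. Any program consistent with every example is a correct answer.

abs | mul(5)

Check, running the answer program on each example:
  34 -> 34 -> 170
  -40 -> 40 -> 200
  18 -> 18 -> 90
  -8 -> 8 -> 40
  -9 -> 9 -> 45
  49 -> 49 -> 245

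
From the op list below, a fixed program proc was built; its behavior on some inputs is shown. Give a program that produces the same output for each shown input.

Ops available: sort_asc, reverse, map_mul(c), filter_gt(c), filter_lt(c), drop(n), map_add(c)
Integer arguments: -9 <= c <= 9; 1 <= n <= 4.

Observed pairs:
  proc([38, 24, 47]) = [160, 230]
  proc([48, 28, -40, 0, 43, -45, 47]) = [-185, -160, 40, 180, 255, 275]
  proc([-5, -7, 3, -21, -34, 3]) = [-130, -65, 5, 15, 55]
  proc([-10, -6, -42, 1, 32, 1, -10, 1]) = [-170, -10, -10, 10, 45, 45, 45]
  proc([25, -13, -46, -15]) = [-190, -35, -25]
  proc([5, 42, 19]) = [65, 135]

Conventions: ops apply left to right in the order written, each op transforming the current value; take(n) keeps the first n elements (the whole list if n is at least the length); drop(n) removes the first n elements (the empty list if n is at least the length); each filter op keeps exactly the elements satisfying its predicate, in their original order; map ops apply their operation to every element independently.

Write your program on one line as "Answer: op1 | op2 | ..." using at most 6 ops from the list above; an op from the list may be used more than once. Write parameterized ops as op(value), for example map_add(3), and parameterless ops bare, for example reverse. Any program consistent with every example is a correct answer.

sort_asc | map_add(8) | reverse | map_mul(5) | drop(1) | reverse

Check, running the answer program on each example:
  [38, 24, 47] -> [24, 38, 47] -> [32, 46, 55] -> [55, 46, 32] -> [275, 230, 160] -> [230, 160] -> [160, 230]
  [48, 28, -40, 0, 43, -45, 47] -> [-45, -40, 0, 28, 43, 47, 48] -> [-37, -32, 8, 36, 51, 55, 56] -> [56, 55, 51, 36, 8, -32, -37] -> [280, 275, 255, 180, 40, -160, -185] -> [275, 255, 180, 40, -160, -185] -> [-185, -160, 40, 180, 255, 275]
  [-5, -7, 3, -21, -34, 3] -> [-34, -21, -7, -5, 3, 3] -> [-26, -13, 1, 3, 11, 11] -> [11, 11, 3, 1, -13, -26] -> [55, 55, 15, 5, -65, -130] -> [55, 15, 5, -65, -130] -> [-130, -65, 5, 15, 55]
  [-10, -6, -42, 1, 32, 1, -10, 1] -> [-42, -10, -10, -6, 1, 1, 1, 32] -> [-34, -2, -2, 2, 9, 9, 9, 40] -> [40, 9, 9, 9, 2, -2, -2, -34] -> [200, 45, 45, 45, 10, -10, -10, -170] -> [45, 45, 45, 10, -10, -10, -170] -> [-170, -10, -10, 10, 45, 45, 45]
  [25, -13, -46, -15] -> [-46, -15, -13, 25] -> [-38, -7, -5, 33] -> [33, -5, -7, -38] -> [165, -25, -35, -190] -> [-25, -35, -190] -> [-190, -35, -25]
  [5, 42, 19] -> [5, 19, 42] -> [13, 27, 50] -> [50, 27, 13] -> [250, 135, 65] -> [135, 65] -> [65, 135]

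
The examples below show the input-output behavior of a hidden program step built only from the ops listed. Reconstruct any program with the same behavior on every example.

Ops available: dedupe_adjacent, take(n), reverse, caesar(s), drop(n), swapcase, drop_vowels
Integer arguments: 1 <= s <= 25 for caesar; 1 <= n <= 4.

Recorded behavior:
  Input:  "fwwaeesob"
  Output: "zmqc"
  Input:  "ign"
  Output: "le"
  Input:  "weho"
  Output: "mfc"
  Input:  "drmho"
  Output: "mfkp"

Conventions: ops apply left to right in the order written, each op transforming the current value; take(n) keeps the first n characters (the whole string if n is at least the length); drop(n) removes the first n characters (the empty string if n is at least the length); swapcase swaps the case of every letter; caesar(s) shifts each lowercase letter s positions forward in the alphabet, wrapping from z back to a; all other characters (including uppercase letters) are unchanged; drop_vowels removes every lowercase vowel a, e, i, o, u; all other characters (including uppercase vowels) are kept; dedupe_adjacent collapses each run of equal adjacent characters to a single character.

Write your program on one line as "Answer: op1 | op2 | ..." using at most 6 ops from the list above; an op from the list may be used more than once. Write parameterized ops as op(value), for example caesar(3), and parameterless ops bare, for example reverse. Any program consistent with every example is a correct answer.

drop(1) | caesar(11) | reverse | caesar(13) | take(4)

Check, running the answer program on each example:
  "fwwaeesob" -> "wwaeesob" -> "hhlppdzm" -> "mzdpplhh" -> "zmqccyuu" -> "zmqc"
  "ign" -> "gn" -> "ry" -> "yr" -> "le" -> "le"
  "weho" -> "eho" -> "psz" -> "zsp" -> "mfc" -> "mfc"
  "drmho" -> "rmho" -> "cxsz" -> "zsxc" -> "mfkp" -> "mfkp"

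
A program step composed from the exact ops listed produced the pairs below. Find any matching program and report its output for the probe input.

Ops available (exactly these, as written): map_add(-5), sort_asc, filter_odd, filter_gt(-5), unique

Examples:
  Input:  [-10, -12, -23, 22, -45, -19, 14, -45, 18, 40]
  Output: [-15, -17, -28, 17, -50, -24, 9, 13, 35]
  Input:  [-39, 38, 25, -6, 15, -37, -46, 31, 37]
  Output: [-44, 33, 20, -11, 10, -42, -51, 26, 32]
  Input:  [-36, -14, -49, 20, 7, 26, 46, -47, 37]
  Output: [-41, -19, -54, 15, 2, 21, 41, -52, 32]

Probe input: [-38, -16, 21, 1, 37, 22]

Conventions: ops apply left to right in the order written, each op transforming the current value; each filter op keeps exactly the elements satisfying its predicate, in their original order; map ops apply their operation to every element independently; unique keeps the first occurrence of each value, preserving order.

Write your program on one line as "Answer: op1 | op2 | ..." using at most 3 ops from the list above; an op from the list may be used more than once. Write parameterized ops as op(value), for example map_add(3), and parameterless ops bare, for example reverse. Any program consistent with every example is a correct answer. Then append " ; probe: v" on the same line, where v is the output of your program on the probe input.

map_add(-5) | unique ; probe: [-43, -21, 16, -4, 32, 17]

Check, running the answer program on each example:
  [-10, -12, -23, 22, -45, -19, 14, -45, 18, 40] -> [-15, -17, -28, 17, -50, -24, 9, -50, 13, 35] -> [-15, -17, -28, 17, -50, -24, 9, 13, 35]
  [-39, 38, 25, -6, 15, -37, -46, 31, 37] -> [-44, 33, 20, -11, 10, -42, -51, 26, 32] -> [-44, 33, 20, -11, 10, -42, -51, 26, 32]
  [-36, -14, -49, 20, 7, 26, 46, -47, 37] -> [-41, -19, -54, 15, 2, 21, 41, -52, 32] -> [-41, -19, -54, 15, 2, 21, 41, -52, 32]
  probe: [-38, -16, 21, 1, 37, 22] -> [-43, -21, 16, -4, 32, 17] -> [-43, -21, 16, -4, 32, 17]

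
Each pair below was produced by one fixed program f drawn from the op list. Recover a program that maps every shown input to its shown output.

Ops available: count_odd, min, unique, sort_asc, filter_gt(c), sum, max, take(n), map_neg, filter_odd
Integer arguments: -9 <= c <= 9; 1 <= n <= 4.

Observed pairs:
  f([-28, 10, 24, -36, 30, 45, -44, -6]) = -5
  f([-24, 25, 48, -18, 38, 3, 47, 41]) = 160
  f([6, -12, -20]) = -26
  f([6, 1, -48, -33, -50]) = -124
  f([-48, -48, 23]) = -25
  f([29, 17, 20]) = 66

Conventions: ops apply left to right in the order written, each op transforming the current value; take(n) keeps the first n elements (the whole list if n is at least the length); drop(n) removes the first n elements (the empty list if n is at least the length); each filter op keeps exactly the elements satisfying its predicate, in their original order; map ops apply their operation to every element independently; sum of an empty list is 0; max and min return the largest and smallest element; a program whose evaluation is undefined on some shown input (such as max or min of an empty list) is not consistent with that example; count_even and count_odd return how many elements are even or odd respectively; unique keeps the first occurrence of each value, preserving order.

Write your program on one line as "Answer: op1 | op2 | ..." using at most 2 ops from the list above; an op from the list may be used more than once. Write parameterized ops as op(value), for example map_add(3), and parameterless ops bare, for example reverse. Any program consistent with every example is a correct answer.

unique | sum

Check, running the answer program on each example:
  [-28, 10, 24, -36, 30, 45, -44, -6] -> [-28, 10, 24, -36, 30, 45, -44, -6] -> -5
  [-24, 25, 48, -18, 38, 3, 47, 41] -> [-24, 25, 48, -18, 38, 3, 47, 41] -> 160
  [6, -12, -20] -> [6, -12, -20] -> -26
  [6, 1, -48, -33, -50] -> [6, 1, -48, -33, -50] -> -124
  [-48, -48, 23] -> [-48, 23] -> -25
  [29, 17, 20] -> [29, 17, 20] -> 66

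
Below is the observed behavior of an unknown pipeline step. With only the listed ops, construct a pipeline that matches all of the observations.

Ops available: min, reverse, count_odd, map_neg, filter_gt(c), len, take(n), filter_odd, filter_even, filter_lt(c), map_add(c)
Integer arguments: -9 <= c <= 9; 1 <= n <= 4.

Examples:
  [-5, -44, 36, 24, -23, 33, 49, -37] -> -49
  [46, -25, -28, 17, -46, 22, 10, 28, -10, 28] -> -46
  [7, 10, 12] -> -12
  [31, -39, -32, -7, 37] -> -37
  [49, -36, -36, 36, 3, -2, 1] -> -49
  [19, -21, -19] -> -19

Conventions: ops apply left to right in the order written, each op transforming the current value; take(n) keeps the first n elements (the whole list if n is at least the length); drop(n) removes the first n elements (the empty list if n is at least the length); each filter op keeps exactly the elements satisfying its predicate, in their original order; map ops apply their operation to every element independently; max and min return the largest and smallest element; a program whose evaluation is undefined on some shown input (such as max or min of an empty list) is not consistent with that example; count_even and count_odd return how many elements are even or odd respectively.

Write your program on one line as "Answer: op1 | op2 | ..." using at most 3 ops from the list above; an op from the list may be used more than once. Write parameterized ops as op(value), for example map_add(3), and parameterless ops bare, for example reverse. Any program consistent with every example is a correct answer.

reverse | map_neg | min

Check, running the answer program on each example:
  [-5, -44, 36, 24, -23, 33, 49, -37] -> [-37, 49, 33, -23, 24, 36, -44, -5] -> [37, -49, -33, 23, -24, -36, 44, 5] -> -49
  [46, -25, -28, 17, -46, 22, 10, 28, -10, 28] -> [28, -10, 28, 10, 22, -46, 17, -28, -25, 46] -> [-28, 10, -28, -10, -22, 46, -17, 28, 25, -46] -> -46
  [7, 10, 12] -> [12, 10, 7] -> [-12, -10, -7] -> -12
  [31, -39, -32, -7, 37] -> [37, -7, -32, -39, 31] -> [-37, 7, 32, 39, -31] -> -37
  [49, -36, -36, 36, 3, -2, 1] -> [1, -2, 3, 36, -36, -36, 49] -> [-1, 2, -3, -36, 36, 36, -49] -> -49
  [19, -21, -19] -> [-19, -21, 19] -> [19, 21, -19] -> -19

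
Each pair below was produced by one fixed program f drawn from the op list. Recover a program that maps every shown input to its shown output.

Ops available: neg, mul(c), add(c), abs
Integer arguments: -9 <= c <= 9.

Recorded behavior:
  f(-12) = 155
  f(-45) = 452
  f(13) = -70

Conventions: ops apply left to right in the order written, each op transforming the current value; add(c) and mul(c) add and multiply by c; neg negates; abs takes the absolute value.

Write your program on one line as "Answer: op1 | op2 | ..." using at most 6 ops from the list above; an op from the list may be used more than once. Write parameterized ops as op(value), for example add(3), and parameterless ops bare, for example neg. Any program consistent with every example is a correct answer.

neg | add(8) | add(-3) | mul(9) | add(2)

Check, running the answer program on each example:
  -12 -> 12 -> 20 -> 17 -> 153 -> 155
  -45 -> 45 -> 53 -> 50 -> 450 -> 452
  13 -> -13 -> -5 -> -8 -> -72 -> -70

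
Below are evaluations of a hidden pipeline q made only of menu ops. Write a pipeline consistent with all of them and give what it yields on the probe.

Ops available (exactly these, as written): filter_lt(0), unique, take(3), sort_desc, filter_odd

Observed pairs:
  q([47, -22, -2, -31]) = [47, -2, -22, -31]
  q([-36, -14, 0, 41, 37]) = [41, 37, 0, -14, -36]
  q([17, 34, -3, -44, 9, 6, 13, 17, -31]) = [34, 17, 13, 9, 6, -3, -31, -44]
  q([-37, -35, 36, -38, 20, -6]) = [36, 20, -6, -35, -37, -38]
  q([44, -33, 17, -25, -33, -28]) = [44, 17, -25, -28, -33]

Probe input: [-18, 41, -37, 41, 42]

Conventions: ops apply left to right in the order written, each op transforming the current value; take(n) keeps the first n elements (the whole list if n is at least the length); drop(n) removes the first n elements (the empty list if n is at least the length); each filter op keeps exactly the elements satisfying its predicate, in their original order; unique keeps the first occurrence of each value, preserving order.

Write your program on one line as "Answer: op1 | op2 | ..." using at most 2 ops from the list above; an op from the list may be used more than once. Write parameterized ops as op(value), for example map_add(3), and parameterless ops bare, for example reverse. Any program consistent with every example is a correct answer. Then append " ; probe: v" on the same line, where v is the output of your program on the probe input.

sort_desc | unique ; probe: [42, 41, -18, -37]

Check, running the answer program on each example:
  [47, -22, -2, -31] -> [47, -2, -22, -31] -> [47, -2, -22, -31]
  [-36, -14, 0, 41, 37] -> [41, 37, 0, -14, -36] -> [41, 37, 0, -14, -36]
  [17, 34, -3, -44, 9, 6, 13, 17, -31] -> [34, 17, 17, 13, 9, 6, -3, -31, -44] -> [34, 17, 13, 9, 6, -3, -31, -44]
  [-37, -35, 36, -38, 20, -6] -> [36, 20, -6, -35, -37, -38] -> [36, 20, -6, -35, -37, -38]
  [44, -33, 17, -25, -33, -28] -> [44, 17, -25, -28, -33, -33] -> [44, 17, -25, -28, -33]
  probe: [-18, 41, -37, 41, 42] -> [42, 41, 41, -18, -37] -> [42, 41, -18, -37]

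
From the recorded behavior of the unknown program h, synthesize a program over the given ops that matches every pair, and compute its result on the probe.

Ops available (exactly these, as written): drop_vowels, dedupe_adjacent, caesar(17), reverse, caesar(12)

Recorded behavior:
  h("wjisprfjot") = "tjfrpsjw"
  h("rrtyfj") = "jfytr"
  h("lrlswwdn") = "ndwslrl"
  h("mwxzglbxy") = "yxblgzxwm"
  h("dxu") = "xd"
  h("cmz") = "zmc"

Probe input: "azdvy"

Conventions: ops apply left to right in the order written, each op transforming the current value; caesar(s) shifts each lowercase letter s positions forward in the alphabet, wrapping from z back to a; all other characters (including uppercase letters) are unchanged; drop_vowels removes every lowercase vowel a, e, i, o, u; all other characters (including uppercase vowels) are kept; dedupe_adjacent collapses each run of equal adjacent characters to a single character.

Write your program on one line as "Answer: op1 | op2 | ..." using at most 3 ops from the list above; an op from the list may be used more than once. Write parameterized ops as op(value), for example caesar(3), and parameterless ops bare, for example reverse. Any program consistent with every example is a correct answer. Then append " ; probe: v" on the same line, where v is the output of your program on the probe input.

drop_vowels | reverse | dedupe_adjacent ; probe: "yvdz"

Check, running the answer program on each example:
  "wjisprfjot" -> "wjsprfjt" -> "tjfrpsjw" -> "tjfrpsjw"
  "rrtyfj" -> "rrtyfj" -> "jfytrr" -> "jfytr"
  "lrlswwdn" -> "lrlswwdn" -> "ndwwslrl" -> "ndwslrl"
  "mwxzglbxy" -> "mwxzglbxy" -> "yxblgzxwm" -> "yxblgzxwm"
  "dxu" -> "dx" -> "xd" -> "xd"
  "cmz" -> "cmz" -> "zmc" -> "zmc"
  probe: "azdvy" -> "zdvy" -> "yvdz" -> "yvdz"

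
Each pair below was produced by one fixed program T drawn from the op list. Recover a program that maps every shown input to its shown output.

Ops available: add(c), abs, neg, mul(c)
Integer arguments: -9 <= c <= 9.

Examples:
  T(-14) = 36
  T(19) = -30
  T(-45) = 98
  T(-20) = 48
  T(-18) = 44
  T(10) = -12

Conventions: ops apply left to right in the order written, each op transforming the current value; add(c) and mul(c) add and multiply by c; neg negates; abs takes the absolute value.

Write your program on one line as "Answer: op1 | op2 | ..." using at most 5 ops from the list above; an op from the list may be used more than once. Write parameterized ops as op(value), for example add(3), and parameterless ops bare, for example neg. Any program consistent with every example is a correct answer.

add(-6) | mul(2) | add(4) | neg

Check, running the answer program on each example:
  -14 -> -20 -> -40 -> -36 -> 36
  19 -> 13 -> 26 -> 30 -> -30
  -45 -> -51 -> -102 -> -98 -> 98
  -20 -> -26 -> -52 -> -48 -> 48
  -18 -> -24 -> -48 -> -44 -> 44
  10 -> 4 -> 8 -> 12 -> -12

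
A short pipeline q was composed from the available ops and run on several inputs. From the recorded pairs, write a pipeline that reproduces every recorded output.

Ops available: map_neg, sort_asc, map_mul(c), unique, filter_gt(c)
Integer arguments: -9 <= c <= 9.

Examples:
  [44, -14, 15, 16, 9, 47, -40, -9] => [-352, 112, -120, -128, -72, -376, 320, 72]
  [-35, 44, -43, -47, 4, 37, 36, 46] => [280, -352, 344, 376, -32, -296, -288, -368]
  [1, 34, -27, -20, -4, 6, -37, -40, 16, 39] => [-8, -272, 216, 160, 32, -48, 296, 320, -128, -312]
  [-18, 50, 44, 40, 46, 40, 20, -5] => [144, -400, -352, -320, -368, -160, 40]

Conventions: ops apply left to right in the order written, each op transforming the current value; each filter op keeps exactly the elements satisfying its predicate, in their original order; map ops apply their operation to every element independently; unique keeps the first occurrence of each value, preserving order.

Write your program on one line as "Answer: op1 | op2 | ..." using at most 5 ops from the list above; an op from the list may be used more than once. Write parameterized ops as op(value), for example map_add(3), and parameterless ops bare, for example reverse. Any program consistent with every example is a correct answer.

unique | map_neg | map_mul(-8) | map_mul(-1)

Check, running the answer program on each example:
  [44, -14, 15, 16, 9, 47, -40, -9] -> [44, -14, 15, 16, 9, 47, -40, -9] -> [-44, 14, -15, -16, -9, -47, 40, 9] -> [352, -112, 120, 128, 72, 376, -320, -72] -> [-352, 112, -120, -128, -72, -376, 320, 72]
  [-35, 44, -43, -47, 4, 37, 36, 46] -> [-35, 44, -43, -47, 4, 37, 36, 46] -> [35, -44, 43, 47, -4, -37, -36, -46] -> [-280, 352, -344, -376, 32, 296, 288, 368] -> [280, -352, 344, 376, -32, -296, -288, -368]
  [1, 34, -27, -20, -4, 6, -37, -40, 16, 39] -> [1, 34, -27, -20, -4, 6, -37, -40, 16, 39] -> [-1, -34, 27, 20, 4, -6, 37, 40, -16, -39] -> [8, 272, -216, -160, -32, 48, -296, -320, 128, 312] -> [-8, -272, 216, 160, 32, -48, 296, 320, -128, -312]
  [-18, 50, 44, 40, 46, 40, 20, -5] -> [-18, 50, 44, 40, 46, 20, -5] -> [18, -50, -44, -40, -46, -20, 5] -> [-144, 400, 352, 320, 368, 160, -40] -> [144, -400, -352, -320, -368, -160, 40]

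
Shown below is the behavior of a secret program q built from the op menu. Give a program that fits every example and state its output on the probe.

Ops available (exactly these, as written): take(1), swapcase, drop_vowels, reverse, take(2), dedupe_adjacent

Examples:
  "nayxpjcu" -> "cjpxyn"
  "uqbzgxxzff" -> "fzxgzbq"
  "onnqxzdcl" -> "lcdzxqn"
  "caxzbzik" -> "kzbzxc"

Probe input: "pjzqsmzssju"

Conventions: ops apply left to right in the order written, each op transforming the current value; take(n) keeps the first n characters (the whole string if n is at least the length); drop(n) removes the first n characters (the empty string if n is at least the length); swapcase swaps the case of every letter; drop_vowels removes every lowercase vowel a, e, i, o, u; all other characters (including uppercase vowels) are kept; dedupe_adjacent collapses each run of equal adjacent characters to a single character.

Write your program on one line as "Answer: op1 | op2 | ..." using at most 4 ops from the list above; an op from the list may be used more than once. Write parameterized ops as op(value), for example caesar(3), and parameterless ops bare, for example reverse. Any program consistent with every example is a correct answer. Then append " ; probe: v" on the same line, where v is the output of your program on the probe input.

reverse | dedupe_adjacent | drop_vowels ; probe: "jszmsqzjp"

Check, running the answer program on each example:
  "nayxpjcu" -> "ucjpxyan" -> "ucjpxyan" -> "cjpxyn"
  "uqbzgxxzff" -> "ffzxxgzbqu" -> "fzxgzbqu" -> "fzxgzbq"
  "onnqxzdcl" -> "lcdzxqnno" -> "lcdzxqno" -> "lcdzxqn"
  "caxzbzik" -> "kizbzxac" -> "kizbzxac" -> "kzbzxc"
  probe: "pjzqsmzssju" -> "ujsszmsqzjp" -> "ujszmsqzjp" -> "jszmsqzjp"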